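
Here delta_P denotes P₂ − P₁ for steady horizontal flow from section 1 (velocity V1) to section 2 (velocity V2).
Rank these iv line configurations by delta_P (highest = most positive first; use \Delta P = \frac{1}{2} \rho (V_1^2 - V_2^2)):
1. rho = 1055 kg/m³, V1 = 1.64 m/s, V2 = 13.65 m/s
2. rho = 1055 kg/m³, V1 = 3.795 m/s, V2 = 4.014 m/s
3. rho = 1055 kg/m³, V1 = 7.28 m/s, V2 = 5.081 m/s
Case 1: delta_P = -96.87 kPa
Case 2: delta_P = -0.9021 kPa
Case 3: delta_P = 14.34 kPa
Ranking (highest first): 3, 2, 1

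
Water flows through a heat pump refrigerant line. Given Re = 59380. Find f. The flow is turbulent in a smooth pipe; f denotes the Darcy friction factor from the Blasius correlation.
Formula: f = \frac{0.316}{Re^{0.25}}
f = 0.316/59380^0.25 = 0.02024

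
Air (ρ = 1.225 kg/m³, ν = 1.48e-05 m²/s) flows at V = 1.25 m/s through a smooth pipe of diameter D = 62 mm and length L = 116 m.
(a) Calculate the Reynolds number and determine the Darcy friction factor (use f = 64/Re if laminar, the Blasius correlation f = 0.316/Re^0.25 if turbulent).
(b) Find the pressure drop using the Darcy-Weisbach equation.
(a) Re = V·D/ν = 1.25·0.062/1.48e-05 = 5236.5 → turbulent (Re > 4000); f = 0.316/Re^0.25 = 0.316/5236.5^0.25 = 0.037147
(b) Darcy-Weisbach: ΔP = f·(L/D)·½ρV²/1000 = 0.037147·(116/0.062)·½·1.225·1.25²/1000 = 0.06651 kPa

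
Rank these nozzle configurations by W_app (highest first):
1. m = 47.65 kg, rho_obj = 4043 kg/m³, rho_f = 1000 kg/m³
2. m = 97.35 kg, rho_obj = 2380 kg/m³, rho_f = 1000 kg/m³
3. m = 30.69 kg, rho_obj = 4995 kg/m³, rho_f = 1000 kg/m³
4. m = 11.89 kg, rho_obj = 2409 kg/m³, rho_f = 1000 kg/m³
Case 1: W_app = 351.8 N
Case 2: W_app = 553.7 N
Case 3: W_app = 240.8 N
Case 4: W_app = 68.22 N
Ranking (highest first): 2, 1, 3, 4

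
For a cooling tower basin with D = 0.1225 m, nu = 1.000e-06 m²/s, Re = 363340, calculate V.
Formula: Re = \frac{V D}{\nu}
Substituting knowns: 363340 = V·0.1225/1.000e-06
Solving for V: V = 363340·1.000e-06/0.1225 = 2.966 m/s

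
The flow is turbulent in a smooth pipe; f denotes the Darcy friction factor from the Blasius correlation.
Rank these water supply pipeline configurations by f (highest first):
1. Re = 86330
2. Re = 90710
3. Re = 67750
Case 1: f = 0.01844
Case 2: f = 0.01821
Case 3: f = 0.01959
Ranking (highest first): 3, 1, 2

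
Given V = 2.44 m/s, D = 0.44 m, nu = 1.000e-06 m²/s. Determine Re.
Formula: Re = \frac{V D}{\nu}
Re = 2.44·0.44/1.000e-06 = 1.074e+06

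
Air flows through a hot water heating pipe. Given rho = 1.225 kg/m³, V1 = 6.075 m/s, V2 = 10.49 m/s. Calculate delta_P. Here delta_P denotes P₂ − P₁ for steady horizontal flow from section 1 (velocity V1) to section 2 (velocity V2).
Formula: \Delta P = \frac{1}{2} \rho (V_1^2 - V_2^2)
delta_P = 0.5·1.225·(6.075² − 10.49²)/1000 = -0.04479 kPa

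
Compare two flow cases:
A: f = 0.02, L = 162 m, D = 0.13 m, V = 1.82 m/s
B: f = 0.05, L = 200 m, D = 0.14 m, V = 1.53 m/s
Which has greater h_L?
h_L(A) = 4.208 m, h_L(B) = 8.522 m. Answer: B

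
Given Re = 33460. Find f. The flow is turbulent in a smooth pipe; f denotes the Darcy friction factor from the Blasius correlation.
Formula: f = \frac{0.316}{Re^{0.25}}
f = 0.316/33460^0.25 = 0.02336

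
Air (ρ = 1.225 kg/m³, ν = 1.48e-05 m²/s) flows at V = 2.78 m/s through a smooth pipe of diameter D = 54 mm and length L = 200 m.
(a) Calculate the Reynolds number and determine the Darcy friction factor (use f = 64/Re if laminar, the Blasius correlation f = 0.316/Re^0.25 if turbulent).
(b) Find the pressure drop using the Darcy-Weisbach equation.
(a) Re = V·D/ν = 2.78·0.054/1.48e-05 = 10143 → turbulent (Re > 4000); f = 0.316/Re^0.25 = 0.316/10143^0.25 = 0.031488
(b) Darcy-Weisbach: ΔP = f·(L/D)·½ρV²/1000 = 0.031488·(200/0.054)·½·1.225·2.78²/1000 = 0.552 kPa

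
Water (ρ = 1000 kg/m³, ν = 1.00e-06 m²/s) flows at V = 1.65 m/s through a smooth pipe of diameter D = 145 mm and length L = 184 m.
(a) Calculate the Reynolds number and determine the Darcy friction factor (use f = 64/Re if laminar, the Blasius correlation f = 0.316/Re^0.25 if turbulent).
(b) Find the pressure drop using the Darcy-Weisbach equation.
(a) Re = V·D/ν = 1.65·0.145/1.00e-06 = 239250 → turbulent (Re > 4000); f = 0.316/Re^0.25 = 0.316/239250^0.25 = 0.014288 (Blasius is strictly valid for Re ≲ 1e5; used here as the smooth-pipe estimate the problem specifies)
(b) Darcy-Weisbach: ΔP = f·(L/D)·½ρV²/1000 = 0.014288·(184/0.145)·½·1000·1.65²/1000 = 24.68 kPa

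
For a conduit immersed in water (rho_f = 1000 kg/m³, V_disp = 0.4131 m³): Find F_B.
Formula: F_B = \rho_f g V_{disp}
F_B = 1000·9.81·0.4131 = 4053 N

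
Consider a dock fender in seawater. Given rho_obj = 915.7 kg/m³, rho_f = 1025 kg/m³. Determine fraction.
Formula: f_{sub} = \frac{\rho_{obj}}{\rho_f}
fraction = 915.7/1025 = 0.8934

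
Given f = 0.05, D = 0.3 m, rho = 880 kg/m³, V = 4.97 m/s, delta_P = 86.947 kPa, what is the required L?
Formula: \Delta P = f \frac{L}{D} \frac{\rho V^2}{2}
Substituting knowns: 86.947 = 0.05·(L/0.3)·0.5·880·4.97²/1000
Solving for L: L = (86.947·1000)·0.3/(0.05·0.5·880·4.97²) = 48 m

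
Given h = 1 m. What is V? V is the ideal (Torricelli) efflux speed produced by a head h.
Formula: V = \sqrt{2 g h}
V = √(2·9.81·1) = 4.429 m/s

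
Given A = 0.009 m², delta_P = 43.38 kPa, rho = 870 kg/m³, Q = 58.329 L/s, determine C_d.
Formula: Q = C_d A \sqrt{\frac{2 \Delta P}{\rho}}
Substituting knowns: 58.329 = C_d·0.009·√(2·(43.38·1000)/870)·1000
Solving for C_d: C_d = (58.329/1000)/(0.009·√(2·(43.38·1000)/870)) = 0.649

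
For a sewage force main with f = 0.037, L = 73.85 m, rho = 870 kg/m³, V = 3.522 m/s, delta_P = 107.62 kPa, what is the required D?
Formula: \Delta P = f \frac{L}{D} \frac{\rho V^2}{2}
Substituting knowns: 107.62 = 0.037·(73.85/D)·0.5·870·3.522²/1000
Solving for D: D = 0.037·73.85·0.5·870·3.522²/(107.62·1000) = 0.137 m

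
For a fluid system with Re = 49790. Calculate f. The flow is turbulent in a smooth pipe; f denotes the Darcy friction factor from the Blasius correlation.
Formula: f = \frac{0.316}{Re^{0.25}}
f = 0.316/49790^0.25 = 0.02115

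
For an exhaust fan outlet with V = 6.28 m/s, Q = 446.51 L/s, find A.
Formula: Q = A V
Substituting knowns: 446.51 = A·6.28·1000
Solving for A: A = (446.51/1000)/6.28 = 0.0711 m²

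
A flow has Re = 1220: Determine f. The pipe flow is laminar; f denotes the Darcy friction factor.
Formula: f = \frac{64}{Re}
f = 64/1220 = 0.05246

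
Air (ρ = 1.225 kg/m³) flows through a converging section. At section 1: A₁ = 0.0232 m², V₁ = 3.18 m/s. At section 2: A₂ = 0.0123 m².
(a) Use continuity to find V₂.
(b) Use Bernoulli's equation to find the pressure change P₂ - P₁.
(a) Continuity: A₁V₁=A₂V₂ -> V₂=A₁V₁/A₂=0.0232*3.18/0.0123=6.00 m/s
(b) Bernoulli: P₂-P₁=0.5*rho*(V₁^2-V₂^2)/1000=0.5*1.225*(3.18^2-6.00^2)/1000=-0.01586 kPa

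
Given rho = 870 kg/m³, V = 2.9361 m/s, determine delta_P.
Formula: V = \sqrt{\frac{2 \Delta P}{\rho}}
Substituting knowns: 2.9361 = √(2·(delta_P·1000)/870)
Solving for delta_P: delta_P = 2.9361²·870/2/1000 = 3.75 kPa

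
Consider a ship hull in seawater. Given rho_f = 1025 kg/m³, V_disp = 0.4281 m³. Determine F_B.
Formula: F_B = \rho_f g V_{disp}
F_B = 1025·9.81·0.4281 = 4305 N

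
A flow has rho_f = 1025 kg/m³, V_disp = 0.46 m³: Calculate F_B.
Formula: F_B = \rho_f g V_{disp}
F_B = 1025·9.81·0.46 = 4625 N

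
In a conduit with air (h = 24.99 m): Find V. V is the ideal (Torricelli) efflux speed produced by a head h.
Formula: V = \sqrt{2 g h}
V = √(2·9.81·24.99) = 22.14 m/s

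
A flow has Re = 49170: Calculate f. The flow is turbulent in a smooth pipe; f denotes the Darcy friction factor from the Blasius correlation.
Formula: f = \frac{0.316}{Re^{0.25}}
f = 0.316/49170^0.25 = 0.02122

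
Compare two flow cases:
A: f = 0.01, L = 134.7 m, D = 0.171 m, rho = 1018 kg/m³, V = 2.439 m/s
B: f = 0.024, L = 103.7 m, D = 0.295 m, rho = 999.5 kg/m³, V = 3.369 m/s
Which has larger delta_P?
delta_P(A) = 23.85 kPa, delta_P(B) = 47.85 kPa. Answer: B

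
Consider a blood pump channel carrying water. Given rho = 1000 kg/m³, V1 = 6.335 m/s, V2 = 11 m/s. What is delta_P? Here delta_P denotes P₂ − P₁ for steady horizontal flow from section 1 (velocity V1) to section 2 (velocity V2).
Formula: \Delta P = \frac{1}{2} \rho (V_1^2 - V_2^2)
delta_P = 0.5·1000·(6.335² − 11²)/1000 = -40.43 kPa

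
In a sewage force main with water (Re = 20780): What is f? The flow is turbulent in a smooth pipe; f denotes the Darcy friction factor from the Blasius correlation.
Formula: f = \frac{0.316}{Re^{0.25}}
f = 0.316/20780^0.25 = 0.02632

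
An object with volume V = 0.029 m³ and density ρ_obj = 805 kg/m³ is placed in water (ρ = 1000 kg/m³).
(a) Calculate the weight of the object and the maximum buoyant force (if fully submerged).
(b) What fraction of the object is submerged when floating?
(a) W=rho_obj*g*V=805*9.81*0.029=229.0 N; F_B(max)=rho*g*V=1000*9.81*0.029=284.5 N
(b) Floating fraction=rho_obj/rho=805/1000=0.805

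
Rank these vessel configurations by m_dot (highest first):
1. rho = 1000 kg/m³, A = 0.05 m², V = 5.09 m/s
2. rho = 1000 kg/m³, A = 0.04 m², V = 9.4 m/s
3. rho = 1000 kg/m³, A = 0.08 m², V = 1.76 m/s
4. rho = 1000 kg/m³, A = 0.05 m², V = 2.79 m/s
Case 1: m_dot = 254.5 kg/s
Case 2: m_dot = 376 kg/s
Case 3: m_dot = 140.8 kg/s
Case 4: m_dot = 139.5 kg/s
Ranking (highest first): 2, 1, 3, 4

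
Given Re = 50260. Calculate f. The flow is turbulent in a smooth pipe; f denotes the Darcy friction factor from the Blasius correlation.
Formula: f = \frac{0.316}{Re^{0.25}}
f = 0.316/50260^0.25 = 0.0211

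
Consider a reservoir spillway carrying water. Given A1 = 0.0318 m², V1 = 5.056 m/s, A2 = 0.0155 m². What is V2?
Formula: V_2 = \frac{A_1 V_1}{A_2}
V2 = 0.0318·5.056/0.0155 = 10.37 m/s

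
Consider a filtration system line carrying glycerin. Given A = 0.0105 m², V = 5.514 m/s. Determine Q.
Formula: Q = A V
Q = 0.0105·5.514·1000 = 57.9 L/s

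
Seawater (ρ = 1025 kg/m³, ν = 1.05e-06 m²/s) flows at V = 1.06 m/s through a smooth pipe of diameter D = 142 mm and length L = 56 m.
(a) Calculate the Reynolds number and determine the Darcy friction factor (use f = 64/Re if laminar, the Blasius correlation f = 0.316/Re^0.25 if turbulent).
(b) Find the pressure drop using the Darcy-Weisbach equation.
(a) Re = V·D/ν = 1.06·0.142/1.05e-06 = 143350 → turbulent (Re > 4000); f = 0.316/Re^0.25 = 0.316/143350^0.25 = 0.01624 (Blasius is strictly valid for Re ≲ 1e5; used here as the smooth-pipe estimate the problem specifies)
(b) Darcy-Weisbach: ΔP = f·(L/D)·½ρV²/1000 = 0.01624·(56/0.142)·½·1025·1.06²/1000 = 3.688 kPa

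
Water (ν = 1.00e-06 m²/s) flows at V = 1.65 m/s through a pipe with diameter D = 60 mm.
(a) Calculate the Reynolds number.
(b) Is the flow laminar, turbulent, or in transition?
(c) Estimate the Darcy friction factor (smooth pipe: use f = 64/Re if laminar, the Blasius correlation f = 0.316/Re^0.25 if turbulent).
(a) Re = V·D/ν = 1.65·0.06/1.00e-06 = 99000
(b) Flow regime: turbulent (Re > 4000)
(c) Friction factor: f = 0.316/Re^0.25 = 0.316/99000^0.25 = 0.01781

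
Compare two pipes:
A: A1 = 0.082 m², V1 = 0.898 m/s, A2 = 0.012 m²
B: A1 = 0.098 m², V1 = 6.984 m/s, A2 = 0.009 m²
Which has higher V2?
V2(A) = 6.136 m/s, V2(B) = 76.05 m/s. Answer: B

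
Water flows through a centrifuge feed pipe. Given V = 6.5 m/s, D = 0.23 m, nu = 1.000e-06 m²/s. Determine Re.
Formula: Re = \frac{V D}{\nu}
Re = 6.5·0.23/1.000e-06 = 1.495e+06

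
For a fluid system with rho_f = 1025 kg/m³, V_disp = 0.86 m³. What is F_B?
Formula: F_B = \rho_f g V_{disp}
F_B = 1025·9.81·0.86 = 8648 N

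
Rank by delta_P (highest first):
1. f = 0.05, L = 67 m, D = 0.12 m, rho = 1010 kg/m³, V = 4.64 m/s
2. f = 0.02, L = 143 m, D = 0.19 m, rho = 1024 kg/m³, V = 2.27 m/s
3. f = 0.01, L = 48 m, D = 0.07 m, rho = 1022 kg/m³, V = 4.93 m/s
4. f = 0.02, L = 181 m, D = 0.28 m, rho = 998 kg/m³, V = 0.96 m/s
Case 1: delta_P = 303.5 kPa
Case 2: delta_P = 39.71 kPa
Case 3: delta_P = 85.16 kPa
Case 4: delta_P = 5.946 kPa
Ranking (highest first): 1, 3, 2, 4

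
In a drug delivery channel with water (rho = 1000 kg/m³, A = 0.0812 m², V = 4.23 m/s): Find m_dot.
Formula: \dot{m} = \rho A V
m_dot = 1000·0.0812·4.23 = 343.5 kg/s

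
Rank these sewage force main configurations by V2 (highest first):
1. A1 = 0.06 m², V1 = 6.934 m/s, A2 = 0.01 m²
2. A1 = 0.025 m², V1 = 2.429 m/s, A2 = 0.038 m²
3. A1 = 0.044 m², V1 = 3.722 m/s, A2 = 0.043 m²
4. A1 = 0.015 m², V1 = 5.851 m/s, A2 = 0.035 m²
Case 1: V2 = 41.6 m/s
Case 2: V2 = 1.598 m/s
Case 3: V2 = 3.809 m/s
Case 4: V2 = 2.508 m/s
Ranking (highest first): 1, 3, 4, 2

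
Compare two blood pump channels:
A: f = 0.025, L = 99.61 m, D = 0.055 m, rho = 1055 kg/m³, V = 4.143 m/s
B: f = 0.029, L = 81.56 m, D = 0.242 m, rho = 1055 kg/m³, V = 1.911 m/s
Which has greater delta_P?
delta_P(A) = 410 kPa, delta_P(B) = 18.83 kPa. Answer: A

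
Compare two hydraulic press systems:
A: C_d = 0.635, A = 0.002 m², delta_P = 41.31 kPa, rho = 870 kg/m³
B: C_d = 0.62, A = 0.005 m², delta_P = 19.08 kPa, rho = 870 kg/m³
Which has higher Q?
Q(A) = 12.38 L/s, Q(B) = 20.53 L/s. Answer: B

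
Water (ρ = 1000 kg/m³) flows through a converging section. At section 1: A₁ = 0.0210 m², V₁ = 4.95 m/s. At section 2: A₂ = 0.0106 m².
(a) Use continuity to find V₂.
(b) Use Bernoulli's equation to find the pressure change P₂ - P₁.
(a) Continuity: A₁V₁=A₂V₂ -> V₂=A₁V₁/A₂=0.0210*4.95/0.0106=9.81 m/s
(b) Bernoulli: P₂-P₁=0.5*rho*(V₁^2-V₂^2)/1000=0.5*1000*(4.95^2-9.81^2)/1000=-35.87 kPa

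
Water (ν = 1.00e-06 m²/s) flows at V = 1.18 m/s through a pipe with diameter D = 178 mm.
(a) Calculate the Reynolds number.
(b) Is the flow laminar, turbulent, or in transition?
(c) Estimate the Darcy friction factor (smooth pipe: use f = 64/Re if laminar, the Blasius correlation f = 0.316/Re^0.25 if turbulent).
(a) Re = V·D/ν = 1.18·0.178/1.00e-06 = 210040
(b) Flow regime: turbulent (Re > 4000)
(c) Friction factor: f = 0.316/Re^0.25 = 0.316/210040^0.25 = 0.01476 (Blasius is strictly valid for Re ≲ 1e5; used here as the smooth-pipe estimate the problem specifies)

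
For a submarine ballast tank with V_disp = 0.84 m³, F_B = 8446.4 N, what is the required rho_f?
Formula: F_B = \rho_f g V_{disp}
Substituting knowns: 8446.4 = rho_f·9.81·0.84
Solving for rho_f: rho_f = 8446.4/(9.81·0.84) = 1025 kg/m³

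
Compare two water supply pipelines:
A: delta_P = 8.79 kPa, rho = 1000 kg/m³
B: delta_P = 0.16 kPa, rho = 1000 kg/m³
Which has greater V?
V(A) = 4.193 m/s, V(B) = 0.5657 m/s. Answer: A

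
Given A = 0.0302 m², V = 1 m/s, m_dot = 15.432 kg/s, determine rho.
Formula: \dot{m} = \rho A V
Substituting knowns: 15.432 = rho·0.0302·1
Solving for rho: rho = 15.432/(0.0302·1) = 511 kg/m³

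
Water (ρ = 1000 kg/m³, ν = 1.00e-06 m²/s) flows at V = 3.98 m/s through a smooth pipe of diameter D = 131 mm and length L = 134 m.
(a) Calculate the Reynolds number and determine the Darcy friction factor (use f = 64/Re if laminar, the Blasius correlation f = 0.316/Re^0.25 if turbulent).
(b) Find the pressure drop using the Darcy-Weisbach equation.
(a) Re = V·D/ν = 3.98·0.131/1.00e-06 = 521380 → turbulent (Re > 4000); f = 0.316/Re^0.25 = 0.316/521380^0.25 = 0.01176 (Blasius is strictly valid for Re ≲ 1e5; used here as the smooth-pipe estimate the problem specifies)
(b) Darcy-Weisbach: ΔP = f·(L/D)·½ρV²/1000 = 0.01176·(134/0.131)·½·1000·3.98²/1000 = 95.27 kPa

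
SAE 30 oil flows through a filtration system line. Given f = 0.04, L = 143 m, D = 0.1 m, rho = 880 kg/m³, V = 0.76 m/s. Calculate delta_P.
Formula: \Delta P = f \frac{L}{D} \frac{\rho V^2}{2}
delta_P = 0.04·(143/0.1)·0.5·880·0.76²/1000 = 14.54 kPa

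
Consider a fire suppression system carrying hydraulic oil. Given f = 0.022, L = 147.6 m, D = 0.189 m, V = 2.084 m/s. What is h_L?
Formula: h_L = f \frac{L}{D} \frac{V^2}{2g}
h_L = 0.022·(147.6/0.189)·2.084²/(2·9.81) = 3.803 m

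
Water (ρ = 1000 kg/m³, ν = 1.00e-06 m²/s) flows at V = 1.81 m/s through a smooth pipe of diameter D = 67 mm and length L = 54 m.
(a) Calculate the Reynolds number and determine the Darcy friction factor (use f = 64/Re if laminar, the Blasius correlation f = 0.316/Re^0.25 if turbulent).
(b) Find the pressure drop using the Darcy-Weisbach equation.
(a) Re = V·D/ν = 1.81·0.067/1.00e-06 = 121270 → turbulent (Re > 4000); f = 0.316/Re^0.25 = 0.316/121270^0.25 = 0.016934 (Blasius is strictly valid for Re ≲ 1e5; used here as the smooth-pipe estimate the problem specifies)
(b) Darcy-Weisbach: ΔP = f·(L/D)·½ρV²/1000 = 0.016934·(54/0.067)·½·1000·1.81²/1000 = 22.36 kPa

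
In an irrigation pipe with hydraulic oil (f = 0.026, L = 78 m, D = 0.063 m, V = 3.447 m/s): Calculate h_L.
Formula: h_L = f \frac{L}{D} \frac{V^2}{2g}
h_L = 0.026·(78/0.063)·3.447²/(2·9.81) = 19.49 m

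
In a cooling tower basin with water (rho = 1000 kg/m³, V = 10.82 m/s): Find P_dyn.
Formula: P_{dyn} = \frac{1}{2} \rho V^2
P_dyn = 0.5·1000·10.82²/1000 = 58.54 kPa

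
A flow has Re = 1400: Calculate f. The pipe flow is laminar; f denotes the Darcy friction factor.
Formula: f = \frac{64}{Re}
f = 64/1400 = 0.04571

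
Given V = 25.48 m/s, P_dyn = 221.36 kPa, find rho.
Formula: P_{dyn} = \frac{1}{2} \rho V^2
Substituting knowns: 221.36 = 0.5·rho·25.48²/1000
Solving for rho: rho = 2·(221.36·1000)/25.48² = 681.9 kg/m³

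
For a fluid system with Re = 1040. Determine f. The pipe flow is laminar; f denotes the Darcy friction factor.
Formula: f = \frac{64}{Re}
f = 64/1040 = 0.06154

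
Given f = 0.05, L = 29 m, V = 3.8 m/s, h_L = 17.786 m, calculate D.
Formula: h_L = f \frac{L}{D} \frac{V^2}{2g}
Substituting knowns: 17.786 = 0.05·(29/D)·3.8²/(2·9.81)
Solving for D: D = 0.05·29·3.8²/(2·9.81·17.786) = 0.06 m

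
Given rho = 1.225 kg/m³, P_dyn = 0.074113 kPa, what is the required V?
Formula: P_{dyn} = \frac{1}{2} \rho V^2
Substituting knowns: 0.074113 = 0.5·1.225·V²/1000
Solving for V: V = √(2·(0.074113·1000)/1.225) = 11 m/s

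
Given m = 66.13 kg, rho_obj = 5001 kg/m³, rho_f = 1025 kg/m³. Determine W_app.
Formula: W_{app} = mg\left(1 - \frac{\rho_f}{\rho_{obj}}\right)
W_app = 66.13·9.81·(1 − 1025/5001) = 515.8 N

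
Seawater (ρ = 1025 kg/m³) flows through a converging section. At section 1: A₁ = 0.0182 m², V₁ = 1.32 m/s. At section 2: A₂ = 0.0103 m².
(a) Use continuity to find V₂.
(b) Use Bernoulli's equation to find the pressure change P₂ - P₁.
(a) Continuity: A₁V₁=A₂V₂ -> V₂=A₁V₁/A₂=0.0182*1.32/0.0103=2.33 m/s
(b) Bernoulli: P₂-P₁=0.5*rho*(V₁^2-V₂^2)/1000=0.5*1025*(1.32^2-2.33^2)/1000=-1.889 kPa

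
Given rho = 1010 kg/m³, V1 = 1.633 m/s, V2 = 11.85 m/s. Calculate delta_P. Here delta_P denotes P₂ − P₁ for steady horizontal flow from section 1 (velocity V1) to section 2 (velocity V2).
Formula: \Delta P = \frac{1}{2} \rho (V_1^2 - V_2^2)
delta_P = 0.5·1010·(1.633² − 11.85²)/1000 = -69.57 kPa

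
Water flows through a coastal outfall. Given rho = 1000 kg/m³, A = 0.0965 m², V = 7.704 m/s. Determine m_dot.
Formula: \dot{m} = \rho A V
m_dot = 1000·0.0965·7.704 = 743.4 kg/s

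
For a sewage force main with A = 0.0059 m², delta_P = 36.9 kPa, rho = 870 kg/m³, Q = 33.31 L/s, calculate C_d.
Formula: Q = C_d A \sqrt{\frac{2 \Delta P}{\rho}}
Substituting knowns: 33.31 = C_d·0.0059·√(2·(36.9·1000)/870)·1000
Solving for C_d: C_d = (33.31/1000)/(0.0059·√(2·(36.9·1000)/870)) = 0.613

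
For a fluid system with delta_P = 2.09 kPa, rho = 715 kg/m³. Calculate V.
Formula: V = \sqrt{\frac{2 \Delta P}{\rho}}
V = √(2·(2.09·1000)/715) = 2.418 m/s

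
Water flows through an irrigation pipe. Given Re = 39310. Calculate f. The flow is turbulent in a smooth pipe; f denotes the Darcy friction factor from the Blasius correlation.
Formula: f = \frac{0.316}{Re^{0.25}}
f = 0.316/39310^0.25 = 0.02244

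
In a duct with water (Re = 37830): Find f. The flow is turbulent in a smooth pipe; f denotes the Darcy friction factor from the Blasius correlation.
Formula: f = \frac{0.316}{Re^{0.25}}
f = 0.316/37830^0.25 = 0.02266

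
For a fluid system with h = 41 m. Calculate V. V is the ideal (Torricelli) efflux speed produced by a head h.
Formula: V = \sqrt{2 g h}
V = √(2·9.81·41) = 28.36 m/s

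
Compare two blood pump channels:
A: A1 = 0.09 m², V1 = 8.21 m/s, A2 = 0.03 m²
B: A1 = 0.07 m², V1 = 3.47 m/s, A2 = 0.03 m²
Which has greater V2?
V2(A) = 24.63 m/s, V2(B) = 8.097 m/s. Answer: A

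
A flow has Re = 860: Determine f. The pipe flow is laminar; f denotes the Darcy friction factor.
Formula: f = \frac{64}{Re}
f = 64/860 = 0.07442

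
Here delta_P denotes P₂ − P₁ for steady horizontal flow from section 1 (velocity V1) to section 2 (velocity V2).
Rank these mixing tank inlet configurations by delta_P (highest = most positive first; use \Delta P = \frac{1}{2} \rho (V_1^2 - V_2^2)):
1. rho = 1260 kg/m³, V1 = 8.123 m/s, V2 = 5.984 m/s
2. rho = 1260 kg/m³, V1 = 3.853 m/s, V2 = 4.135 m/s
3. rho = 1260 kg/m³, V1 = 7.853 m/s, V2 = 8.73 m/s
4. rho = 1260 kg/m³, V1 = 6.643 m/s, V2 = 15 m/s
Case 1: delta_P = 19.01 kPa
Case 2: delta_P = -1.419 kPa
Case 3: delta_P = -9.162 kPa
Case 4: delta_P = -113.9 kPa
Ranking (highest first): 1, 2, 3, 4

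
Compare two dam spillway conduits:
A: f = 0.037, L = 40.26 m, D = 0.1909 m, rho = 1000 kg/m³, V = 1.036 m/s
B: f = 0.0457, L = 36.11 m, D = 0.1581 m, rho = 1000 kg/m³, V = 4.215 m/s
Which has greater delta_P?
delta_P(A) = 4.188 kPa, delta_P(B) = 92.72 kPa. Answer: B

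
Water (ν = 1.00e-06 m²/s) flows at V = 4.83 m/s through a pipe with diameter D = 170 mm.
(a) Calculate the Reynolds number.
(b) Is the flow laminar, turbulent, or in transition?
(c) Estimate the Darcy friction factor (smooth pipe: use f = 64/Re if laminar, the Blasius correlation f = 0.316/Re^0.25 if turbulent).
(a) Re = V·D/ν = 4.83·0.17/1.00e-06 = 821100
(b) Flow regime: turbulent (Re > 4000)
(c) Friction factor: f = 0.316/Re^0.25 = 0.316/821100^0.25 = 0.0105 (Blasius is strictly valid for Re ≲ 1e5; used here as the smooth-pipe estimate the problem specifies)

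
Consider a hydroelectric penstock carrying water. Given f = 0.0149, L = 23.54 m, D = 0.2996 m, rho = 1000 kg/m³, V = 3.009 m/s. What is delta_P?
Formula: \Delta P = f \frac{L}{D} \frac{\rho V^2}{2}
delta_P = 0.0149·(23.54/0.2996)·0.5·1000·3.009²/1000 = 5.3 kPa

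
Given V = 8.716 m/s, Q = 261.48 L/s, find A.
Formula: Q = A V
Substituting knowns: 261.48 = A·8.716·1000
Solving for A: A = (261.48/1000)/8.716 = 0.03 m²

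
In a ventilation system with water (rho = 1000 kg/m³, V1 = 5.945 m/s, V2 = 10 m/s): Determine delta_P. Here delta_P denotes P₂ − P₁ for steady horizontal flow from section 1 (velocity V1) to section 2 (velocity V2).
Formula: \Delta P = \frac{1}{2} \rho (V_1^2 - V_2^2)
delta_P = 0.5·1000·(5.945² − 10²)/1000 = -32.33 kPa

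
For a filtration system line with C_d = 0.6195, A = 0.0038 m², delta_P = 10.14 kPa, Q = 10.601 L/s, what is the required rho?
Formula: Q = C_d A \sqrt{\frac{2 \Delta P}{\rho}}
Substituting knowns: 10.601 = 0.6195·0.0038·√(2·(10.14·1000)/rho)·1000
Solving for rho: rho = 2·(10.14·1000)/((10.601/1000)/(0.6195·0.0038))² = 1000 kg/m³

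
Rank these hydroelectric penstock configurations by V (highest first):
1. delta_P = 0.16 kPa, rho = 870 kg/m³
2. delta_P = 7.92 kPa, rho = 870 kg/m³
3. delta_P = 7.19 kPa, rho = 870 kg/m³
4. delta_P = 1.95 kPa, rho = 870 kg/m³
Case 1: V = 0.6065 m/s
Case 2: V = 4.267 m/s
Case 3: V = 4.066 m/s
Case 4: V = 2.117 m/s
Ranking (highest first): 2, 3, 4, 1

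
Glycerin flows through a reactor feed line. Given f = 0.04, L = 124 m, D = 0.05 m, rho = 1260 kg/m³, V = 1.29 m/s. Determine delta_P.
Formula: \Delta P = f \frac{L}{D} \frac{\rho V^2}{2}
delta_P = 0.04·(124/0.05)·0.5·1260·1.29²/1000 = 104 kPa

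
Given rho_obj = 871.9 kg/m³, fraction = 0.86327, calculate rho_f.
Formula: f_{sub} = \frac{\rho_{obj}}{\rho_f}
Substituting knowns: 0.86327 = 871.9/rho_f
Solving for rho_f: rho_f = 871.9/0.86327 = 1010 kg/m³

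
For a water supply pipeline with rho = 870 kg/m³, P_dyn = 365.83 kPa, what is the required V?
Formula: P_{dyn} = \frac{1}{2} \rho V^2
Substituting knowns: 365.83 = 0.5·870·V²/1000
Solving for V: V = √(2·(365.83·1000)/870) = 29 m/s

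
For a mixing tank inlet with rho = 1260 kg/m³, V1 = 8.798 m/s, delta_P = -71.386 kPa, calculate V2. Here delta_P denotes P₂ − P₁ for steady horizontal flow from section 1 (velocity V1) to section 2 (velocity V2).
Formula: \Delta P = \frac{1}{2} \rho (V_1^2 - V_2^2)
Substituting knowns: -71.386 = 0.5·1260·(8.798² − V2²)/1000
Solving for V2: V2 = √(8.798² − 2·(-71.386·1000)/1260) = 13.81 m/s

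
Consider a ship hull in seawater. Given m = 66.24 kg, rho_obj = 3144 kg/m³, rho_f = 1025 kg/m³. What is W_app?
Formula: W_{app} = mg\left(1 - \frac{\rho_f}{\rho_{obj}}\right)
W_app = 66.24·9.81·(1 − 1025/3144) = 438 N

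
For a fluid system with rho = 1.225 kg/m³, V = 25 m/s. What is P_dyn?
Formula: P_{dyn} = \frac{1}{2} \rho V^2
P_dyn = 0.5·1.225·25²/1000 = 0.3828 kPa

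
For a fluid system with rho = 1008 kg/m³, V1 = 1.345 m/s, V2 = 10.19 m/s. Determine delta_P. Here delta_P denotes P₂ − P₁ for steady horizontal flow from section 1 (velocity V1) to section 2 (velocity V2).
Formula: \Delta P = \frac{1}{2} \rho (V_1^2 - V_2^2)
delta_P = 0.5·1008·(1.345² − 10.19²)/1000 = -51.42 kPa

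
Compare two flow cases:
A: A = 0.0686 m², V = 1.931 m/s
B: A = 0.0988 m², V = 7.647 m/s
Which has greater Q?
Q(A) = 132.5 L/s, Q(B) = 755.5 L/s. Answer: B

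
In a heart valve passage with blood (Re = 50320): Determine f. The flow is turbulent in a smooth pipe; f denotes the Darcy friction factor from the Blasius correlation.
Formula: f = \frac{0.316}{Re^{0.25}}
f = 0.316/50320^0.25 = 0.0211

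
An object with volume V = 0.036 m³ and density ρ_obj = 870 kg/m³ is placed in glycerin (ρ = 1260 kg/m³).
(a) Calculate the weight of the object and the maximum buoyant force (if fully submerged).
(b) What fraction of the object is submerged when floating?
(a) W=rho_obj*g*V=870*9.81*0.036=307.2 N; F_B(max)=rho*g*V=1260*9.81*0.036=445.0 N
(b) Floating fraction=rho_obj/rho=870/1260=0.690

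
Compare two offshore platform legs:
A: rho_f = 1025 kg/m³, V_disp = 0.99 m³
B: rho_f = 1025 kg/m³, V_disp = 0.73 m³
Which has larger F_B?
F_B(A) = 9955 N, F_B(B) = 7340 N. Answer: A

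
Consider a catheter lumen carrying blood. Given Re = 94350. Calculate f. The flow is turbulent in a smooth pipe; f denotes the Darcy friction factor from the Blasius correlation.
Formula: f = \frac{0.316}{Re^{0.25}}
f = 0.316/94350^0.25 = 0.01803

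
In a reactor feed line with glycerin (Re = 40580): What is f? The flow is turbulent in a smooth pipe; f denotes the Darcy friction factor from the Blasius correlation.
Formula: f = \frac{0.316}{Re^{0.25}}
f = 0.316/40580^0.25 = 0.02226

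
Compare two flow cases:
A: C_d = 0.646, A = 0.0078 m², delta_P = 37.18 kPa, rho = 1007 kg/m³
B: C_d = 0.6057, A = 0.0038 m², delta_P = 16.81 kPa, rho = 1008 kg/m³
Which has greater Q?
Q(A) = 43.3 L/s, Q(B) = 13.29 L/s. Answer: A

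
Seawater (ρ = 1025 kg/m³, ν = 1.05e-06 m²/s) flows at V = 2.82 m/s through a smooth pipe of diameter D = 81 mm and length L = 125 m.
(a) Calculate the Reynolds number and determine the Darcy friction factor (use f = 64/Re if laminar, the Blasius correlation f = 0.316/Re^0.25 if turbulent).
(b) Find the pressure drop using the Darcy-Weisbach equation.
(a) Re = V·D/ν = 2.82·0.081/1.05e-06 = 217540 → turbulent (Re > 4000); f = 0.316/Re^0.25 = 0.316/217540^0.25 = 0.014632 (Blasius is strictly valid for Re ≲ 1e5; used here as the smooth-pipe estimate the problem specifies)
(b) Darcy-Weisbach: ΔP = f·(L/D)·½ρV²/1000 = 0.014632·(125/0.081)·½·1025·2.82²/1000 = 92.03 kPa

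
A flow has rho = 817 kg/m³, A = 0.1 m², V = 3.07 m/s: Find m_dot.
Formula: \dot{m} = \rho A V
m_dot = 817·0.1·3.07 = 250.8 kg/s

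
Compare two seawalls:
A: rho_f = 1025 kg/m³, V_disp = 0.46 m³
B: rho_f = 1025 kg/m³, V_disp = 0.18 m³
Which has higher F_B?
F_B(A) = 4625 N, F_B(B) = 1810 N. Answer: A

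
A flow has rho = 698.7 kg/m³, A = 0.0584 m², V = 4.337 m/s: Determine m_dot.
Formula: \dot{m} = \rho A V
m_dot = 698.7·0.0584·4.337 = 177 kg/s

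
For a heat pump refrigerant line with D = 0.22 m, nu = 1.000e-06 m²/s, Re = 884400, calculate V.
Formula: Re = \frac{V D}{\nu}
Substituting knowns: 884400 = V·0.22/1.000e-06
Solving for V: V = 884400·1.000e-06/0.22 = 4.02 m/s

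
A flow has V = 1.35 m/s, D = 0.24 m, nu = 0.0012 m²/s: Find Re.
Formula: Re = \frac{V D}{\nu}
Re = 1.35·0.24/0.0012 = 270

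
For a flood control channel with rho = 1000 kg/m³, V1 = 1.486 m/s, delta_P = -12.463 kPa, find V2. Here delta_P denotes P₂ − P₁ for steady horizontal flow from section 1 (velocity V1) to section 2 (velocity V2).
Formula: \Delta P = \frac{1}{2} \rho (V_1^2 - V_2^2)
Substituting knowns: -12.463 = 0.5·1000·(1.486² − V2²)/1000
Solving for V2: V2 = √(1.486² − 2·(-12.463·1000)/1000) = 5.209 m/s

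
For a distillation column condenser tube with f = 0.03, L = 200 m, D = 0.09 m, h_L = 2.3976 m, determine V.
Formula: h_L = f \frac{L}{D} \frac{V^2}{2g}
Substituting knowns: 2.3976 = 0.03·(200/0.09)·V²/(2·9.81)
Solving for V: V = √(2.3976·2·9.81/(0.03·(200/0.09))) = 0.84 m/s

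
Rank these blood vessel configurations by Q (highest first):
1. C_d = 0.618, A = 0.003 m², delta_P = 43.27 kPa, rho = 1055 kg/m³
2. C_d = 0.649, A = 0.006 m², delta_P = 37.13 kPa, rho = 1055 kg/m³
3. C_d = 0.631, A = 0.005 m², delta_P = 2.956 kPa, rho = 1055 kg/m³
Case 1: Q = 16.79 L/s
Case 2: Q = 32.67 L/s
Case 3: Q = 7.469 L/s
Ranking (highest first): 2, 1, 3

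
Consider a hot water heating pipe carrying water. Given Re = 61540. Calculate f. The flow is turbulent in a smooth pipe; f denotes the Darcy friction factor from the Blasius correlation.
Formula: f = \frac{0.316}{Re^{0.25}}
f = 0.316/61540^0.25 = 0.02006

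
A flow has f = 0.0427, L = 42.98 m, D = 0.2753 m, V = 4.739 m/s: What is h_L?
Formula: h_L = f \frac{L}{D} \frac{V^2}{2g}
h_L = 0.0427·(42.98/0.2753)·4.739²/(2·9.81) = 7.631 m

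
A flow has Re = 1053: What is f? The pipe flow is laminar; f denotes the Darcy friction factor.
Formula: f = \frac{64}{Re}
f = 64/1053 = 0.06078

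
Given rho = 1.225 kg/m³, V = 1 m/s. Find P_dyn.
Formula: P_{dyn} = \frac{1}{2} \rho V^2
P_dyn = 0.5·1.225·1²/1000 = 0.0006125 kPa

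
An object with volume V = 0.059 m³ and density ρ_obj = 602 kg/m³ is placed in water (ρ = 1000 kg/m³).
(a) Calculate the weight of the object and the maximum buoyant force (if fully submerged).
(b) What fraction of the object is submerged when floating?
(a) W=rho_obj*g*V=602*9.81*0.059=348.4 N; F_B(max)=rho*g*V=1000*9.81*0.059=578.8 N
(b) Floating fraction=rho_obj/rho=602/1000=0.602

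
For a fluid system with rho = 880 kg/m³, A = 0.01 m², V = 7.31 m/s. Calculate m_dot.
Formula: \dot{m} = \rho A V
m_dot = 880·0.01·7.31 = 64.33 kg/s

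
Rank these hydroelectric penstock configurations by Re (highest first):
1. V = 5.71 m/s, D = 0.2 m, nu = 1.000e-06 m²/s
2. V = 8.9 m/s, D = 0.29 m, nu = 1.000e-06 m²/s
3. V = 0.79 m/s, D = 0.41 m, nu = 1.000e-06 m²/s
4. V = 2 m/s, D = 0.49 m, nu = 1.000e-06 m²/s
Case 1: Re = 1.142e+06
Case 2: Re = 2.581e+06
Case 3: Re = 323900
Case 4: Re = 980000
Ranking (highest first): 2, 1, 4, 3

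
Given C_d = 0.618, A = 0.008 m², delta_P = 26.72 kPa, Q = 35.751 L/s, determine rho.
Formula: Q = C_d A \sqrt{\frac{2 \Delta P}{\rho}}
Substituting knowns: 35.751 = 0.618·0.008·√(2·(26.72·1000)/rho)·1000
Solving for rho: rho = 2·(26.72·1000)/((35.751/1000)/(0.618·0.008))² = 1022 kg/m³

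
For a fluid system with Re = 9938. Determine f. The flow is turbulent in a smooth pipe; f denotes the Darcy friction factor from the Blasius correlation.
Formula: f = \frac{0.316}{Re^{0.25}}
f = 0.316/9938^0.25 = 0.03165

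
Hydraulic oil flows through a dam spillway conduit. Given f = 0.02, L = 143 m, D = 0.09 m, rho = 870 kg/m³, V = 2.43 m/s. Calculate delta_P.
Formula: \Delta P = f \frac{L}{D} \frac{\rho V^2}{2}
delta_P = 0.02·(143/0.09)·0.5·870·2.43²/1000 = 81.63 kPa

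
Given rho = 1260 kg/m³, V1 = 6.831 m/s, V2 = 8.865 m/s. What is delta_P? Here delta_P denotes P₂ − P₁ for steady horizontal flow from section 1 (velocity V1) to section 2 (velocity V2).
Formula: \Delta P = \frac{1}{2} \rho (V_1^2 - V_2^2)
delta_P = 0.5·1260·(6.831² − 8.865²)/1000 = -20.11 kPa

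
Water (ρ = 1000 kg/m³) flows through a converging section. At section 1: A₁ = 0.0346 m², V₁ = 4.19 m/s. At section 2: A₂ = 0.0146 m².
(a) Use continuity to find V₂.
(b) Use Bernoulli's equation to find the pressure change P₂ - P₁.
(a) Continuity: A₁V₁=A₂V₂ -> V₂=A₁V₁/A₂=0.0346*4.19/0.0146=9.93 m/s
(b) Bernoulli: P₂-P₁=0.5*rho*(V₁^2-V₂^2)/1000=0.5*1000*(4.19^2-9.93^2)/1000=-40.52 kPa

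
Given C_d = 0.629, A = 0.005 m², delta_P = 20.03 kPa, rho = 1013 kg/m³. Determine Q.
Formula: Q = C_d A \sqrt{\frac{2 \Delta P}{\rho}}
Q = 0.629·0.005·√(2·(20.03·1000)/1013)·1000 = 19.78 L/s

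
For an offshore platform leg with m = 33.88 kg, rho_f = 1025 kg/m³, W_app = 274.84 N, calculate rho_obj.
Formula: W_{app} = mg\left(1 - \frac{\rho_f}{\rho_{obj}}\right)
Substituting knowns: 274.84 = 33.88·9.81·(1 − 1025/rho_obj)
Solving for rho_obj: rho_obj = 1025/(1 − 274.84/(33.88·9.81)) = 5922 kg/m³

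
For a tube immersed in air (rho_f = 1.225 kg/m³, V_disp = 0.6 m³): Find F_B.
Formula: F_B = \rho_f g V_{disp}
F_B = 1.225·9.81·0.6 = 7.21 N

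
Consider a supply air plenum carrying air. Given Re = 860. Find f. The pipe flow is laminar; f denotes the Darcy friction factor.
Formula: f = \frac{64}{Re}
f = 64/860 = 0.07442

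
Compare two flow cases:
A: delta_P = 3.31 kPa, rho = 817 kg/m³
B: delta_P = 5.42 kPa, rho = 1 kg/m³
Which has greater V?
V(A) = 2.847 m/s, V(B) = 104.1 m/s. Answer: B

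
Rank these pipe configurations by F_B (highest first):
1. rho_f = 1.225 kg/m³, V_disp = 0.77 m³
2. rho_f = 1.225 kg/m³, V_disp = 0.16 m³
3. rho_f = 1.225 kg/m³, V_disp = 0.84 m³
Case 1: F_B = 9.253 N
Case 2: F_B = 1.923 N
Case 3: F_B = 10.09 N
Ranking (highest first): 3, 1, 2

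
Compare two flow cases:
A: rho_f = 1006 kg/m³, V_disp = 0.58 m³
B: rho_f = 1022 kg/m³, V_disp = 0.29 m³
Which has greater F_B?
F_B(A) = 5724 N, F_B(B) = 2907 N. Answer: A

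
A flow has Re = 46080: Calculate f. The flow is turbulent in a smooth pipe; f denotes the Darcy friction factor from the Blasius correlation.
Formula: f = \frac{0.316}{Re^{0.25}}
f = 0.316/46080^0.25 = 0.02157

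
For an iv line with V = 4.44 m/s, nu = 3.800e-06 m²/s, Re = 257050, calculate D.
Formula: Re = \frac{V D}{\nu}
Substituting knowns: 257050 = 4.44·D/3.800e-06
Solving for D: D = 257050·3.800e-06/4.44 = 0.22 m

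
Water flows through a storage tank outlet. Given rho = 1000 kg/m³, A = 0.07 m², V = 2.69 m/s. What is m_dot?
Formula: \dot{m} = \rho A V
m_dot = 1000·0.07·2.69 = 188.3 kg/s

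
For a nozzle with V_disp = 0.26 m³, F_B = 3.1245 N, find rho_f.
Formula: F_B = \rho_f g V_{disp}
Substituting knowns: 3.1245 = rho_f·9.81·0.26
Solving for rho_f: rho_f = 3.1245/(9.81·0.26) = 1.225 kg/m³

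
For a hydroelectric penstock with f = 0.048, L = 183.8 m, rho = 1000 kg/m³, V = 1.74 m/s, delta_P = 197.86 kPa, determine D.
Formula: \Delta P = f \frac{L}{D} \frac{\rho V^2}{2}
Substituting knowns: 197.86 = 0.048·(183.8/D)·0.5·1000·1.74²/1000
Solving for D: D = 0.048·183.8·0.5·1000·1.74²/(197.86·1000) = 0.0675 m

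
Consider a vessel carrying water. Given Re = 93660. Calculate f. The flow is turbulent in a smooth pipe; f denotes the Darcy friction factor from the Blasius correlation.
Formula: f = \frac{0.316}{Re^{0.25}}
f = 0.316/93660^0.25 = 0.01806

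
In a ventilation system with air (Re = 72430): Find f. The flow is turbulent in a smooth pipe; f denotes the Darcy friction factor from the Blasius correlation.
Formula: f = \frac{0.316}{Re^{0.25}}
f = 0.316/72430^0.25 = 0.01926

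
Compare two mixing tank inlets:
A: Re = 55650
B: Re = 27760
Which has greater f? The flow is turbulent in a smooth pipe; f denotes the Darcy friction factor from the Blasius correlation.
f(A) = 0.02057, f(B) = 0.02448. Answer: B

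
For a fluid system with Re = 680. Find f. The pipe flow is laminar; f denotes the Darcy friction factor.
Formula: f = \frac{64}{Re}
f = 64/680 = 0.09412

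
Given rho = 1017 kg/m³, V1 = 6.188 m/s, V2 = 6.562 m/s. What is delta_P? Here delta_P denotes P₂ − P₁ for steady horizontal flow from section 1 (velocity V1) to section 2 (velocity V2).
Formula: \Delta P = \frac{1}{2} \rho (V_1^2 - V_2^2)
delta_P = 0.5·1017·(6.188² − 6.562²)/1000 = -2.425 kPa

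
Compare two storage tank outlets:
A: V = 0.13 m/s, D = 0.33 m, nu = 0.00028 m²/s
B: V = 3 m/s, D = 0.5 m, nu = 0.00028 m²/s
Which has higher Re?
Re(A) = 153.2, Re(B) = 5357. Answer: B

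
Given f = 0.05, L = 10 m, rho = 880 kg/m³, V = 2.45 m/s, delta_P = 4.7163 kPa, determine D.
Formula: \Delta P = f \frac{L}{D} \frac{\rho V^2}{2}
Substituting knowns: 4.7163 = 0.05·(10/D)·0.5·880·2.45²/1000
Solving for D: D = 0.05·10·0.5·880·2.45²/(4.7163·1000) = 0.28 m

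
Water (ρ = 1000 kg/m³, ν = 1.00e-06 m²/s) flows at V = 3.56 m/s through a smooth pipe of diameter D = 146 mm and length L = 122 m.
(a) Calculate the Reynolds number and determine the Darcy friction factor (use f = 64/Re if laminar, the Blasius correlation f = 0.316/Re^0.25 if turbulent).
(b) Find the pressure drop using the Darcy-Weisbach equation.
(a) Re = V·D/ν = 3.56·0.146/1.00e-06 = 519760 → turbulent (Re > 4000); f = 0.316/Re^0.25 = 0.316/519760^0.25 = 0.011769 (Blasius is strictly valid for Re ≲ 1e5; used here as the smooth-pipe estimate the problem specifies)
(b) Darcy-Weisbach: ΔP = f·(L/D)·½ρV²/1000 = 0.011769·(122/0.146)·½·1000·3.56²/1000 = 62.32 kPa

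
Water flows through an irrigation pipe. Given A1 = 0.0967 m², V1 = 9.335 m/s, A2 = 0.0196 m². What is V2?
Formula: V_2 = \frac{A_1 V_1}{A_2}
V2 = 0.0967·9.335/0.0196 = 46.06 m/s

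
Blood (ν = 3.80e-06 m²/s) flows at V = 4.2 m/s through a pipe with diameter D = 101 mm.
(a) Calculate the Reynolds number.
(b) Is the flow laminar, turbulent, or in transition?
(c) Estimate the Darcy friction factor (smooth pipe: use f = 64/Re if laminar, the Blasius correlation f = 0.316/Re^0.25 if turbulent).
(a) Re = V·D/ν = 4.2·0.101/3.80e-06 = 111630
(b) Flow regime: turbulent (Re > 4000)
(c) Friction factor: f = 0.316/Re^0.25 = 0.316/111630^0.25 = 0.01729 (Blasius is strictly valid for Re ≲ 1e5; used here as the smooth-pipe estimate the problem specifies)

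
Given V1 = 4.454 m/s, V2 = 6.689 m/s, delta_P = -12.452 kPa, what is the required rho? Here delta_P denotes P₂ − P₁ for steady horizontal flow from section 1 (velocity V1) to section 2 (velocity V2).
Formula: \Delta P = \frac{1}{2} \rho (V_1^2 - V_2^2)
Substituting knowns: -12.452 = 0.5·rho·(4.454² − 6.689²)/1000
Solving for rho: rho = 2·(-12.452·1000)/(4.454² − 6.689²) = 1000 kg/m³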